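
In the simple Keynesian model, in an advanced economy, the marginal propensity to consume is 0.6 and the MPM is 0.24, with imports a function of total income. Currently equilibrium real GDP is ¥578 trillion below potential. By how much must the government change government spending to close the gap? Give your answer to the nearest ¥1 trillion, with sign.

+¥370 trillion

Spending multiplier = 1/(1 − c + m) = 1/(1 − 0.6 + 0.24) = 1/0.64 ≈ 1.563.
Need ΔY = +¥578 trillion, so ΔG = ΔY/k = (+¥578 trillion) × 0.64 ≈ +¥370 trillion.
The government should increase government spending by ¥370 trillion.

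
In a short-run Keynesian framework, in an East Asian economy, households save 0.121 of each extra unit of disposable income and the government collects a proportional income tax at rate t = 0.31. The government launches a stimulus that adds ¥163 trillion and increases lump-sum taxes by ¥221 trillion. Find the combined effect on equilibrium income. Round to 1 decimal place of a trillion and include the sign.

−¥79.4 trillion

MPC = 1 − MPS = 1 − 0.121 = 0.879.
Expenditure multiplier = 1/(1 − c(1−t)) = 1/(1 − 0.879×0.69) = 1/0.39349 ≈ 2.541.
ΔG contributes k·ΔG = (+¥163 trillion) / 0.39349 ≈ +¥414.2 trillion.
ΔT of +¥221 trillion changes first-round spending by −c·ΔT = −¥194.259 trillion, contributing k·(−c·ΔT) = (−¥194.259 trillion) / 0.39349 ≈ −¥493.7 trillion.
Net ΔY = k(ΔG − c·ΔT) = (−¥31.259 trillion) / 0.39349 ≈ −¥79.4 trillion.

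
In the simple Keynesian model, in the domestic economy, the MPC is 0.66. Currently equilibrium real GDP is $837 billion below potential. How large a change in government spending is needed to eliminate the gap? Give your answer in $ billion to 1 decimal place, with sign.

+$284.6 billion

Spending multiplier = 1/(1 − MPC) = 1/(1 − 0.66) = 1/0.34 ≈ 2.941.
Need ΔY = +$837 billion, so ΔG = ΔY/k = (+$837 billion) × 0.34 ≈ +$284.6 billion.
The government should increase government spending by $284.6 billion.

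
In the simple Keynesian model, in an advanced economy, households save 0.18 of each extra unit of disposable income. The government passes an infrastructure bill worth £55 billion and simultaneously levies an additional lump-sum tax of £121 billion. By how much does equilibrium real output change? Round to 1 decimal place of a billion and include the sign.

MPC = 1 − MPS = 1 − 0.18 = 0.82.
Expenditure multiplier = 1/(1 − MPC) = 1/(1 − 0.82) = 1/0.18 ≈ 5.556.
ΔG contributes k·ΔG = (+£55 billion) / 0.18 ≈ +£305.6 billion.
ΔT of +£121 billion changes first-round spending by −c·ΔT = −£99.22 billion, contributing k·(−c·ΔT) = (−£99.22 billion) / 0.18 ≈ −£551.2 billion.
Net ΔY = k(ΔG − c·ΔT) = (−£44.22 billion) / 0.18 ≈ −£245.7 billion.

−£245.7 billion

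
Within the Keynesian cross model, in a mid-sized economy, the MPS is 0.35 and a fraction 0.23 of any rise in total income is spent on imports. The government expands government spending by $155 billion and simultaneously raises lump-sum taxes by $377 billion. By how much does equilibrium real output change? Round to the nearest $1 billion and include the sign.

MPC = 1 − MPS = 1 − 0.35 = 0.65.
Expenditure multiplier = 1/(1 − c + m) = 1/(1 − 0.65 + 0.23) = 1/0.58 ≈ 1.724.
ΔG contributes k·ΔG = (+$155 billion) / 0.58 ≈ +$267.2 billion.
ΔT of +$377 billion changes first-round spending by −c·ΔT = −$245.05 billion, contributing k·(−c·ΔT) = (−$245.05 billion) / 0.58 = −$422.5 billion.
Net ΔY = k(ΔG − c·ΔT) = (−$90.05 billion) / 0.58 ≈ −$155 billion.

−$155 billion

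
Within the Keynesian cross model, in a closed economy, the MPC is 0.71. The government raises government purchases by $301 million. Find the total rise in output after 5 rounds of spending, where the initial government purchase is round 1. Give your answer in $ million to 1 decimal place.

$850.7 million

Round 1 adds ΔG = $301 million; each later round is MPC = 0.71 times the previous.
After 5 rounds: 301 + 213.71 + 151.7341 + 107.731211 + 76.48915981 = ΔG·(1 − c^5)/(1 − c) = 301 × (1 − 0.1804229351)/0.29 ≈ $850.7 million.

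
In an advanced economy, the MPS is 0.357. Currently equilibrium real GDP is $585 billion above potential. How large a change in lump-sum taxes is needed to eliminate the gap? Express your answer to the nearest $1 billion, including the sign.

+$325 billion

MPC = 1 − MPS = 1 − 0.357 = 0.643.
Spending multiplier = 1/(1 − MPC) = 1/(1 − 0.643) = 1/0.357 ≈ 2.801.
Tax multiplier = −c·k = −0.643/0.357 ≈ −1.801. Need ΔY = −$585 billion, so ΔT = ΔY/(−c·k) = −(−$585 billion) × 0.357 / 0.643 ≈ +$325 billion.
The government should raise lump-sum taxes by $325 billion.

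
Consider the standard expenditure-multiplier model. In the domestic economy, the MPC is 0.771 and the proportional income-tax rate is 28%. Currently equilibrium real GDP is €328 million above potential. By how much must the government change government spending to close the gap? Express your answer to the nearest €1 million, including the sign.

Spending multiplier = 1/(1 − c(1−t)) = 1/(1 − 0.771×0.72) = 1/0.44488 ≈ 2.248.
Need ΔY = −€328 million, so ΔG = ΔY/k = (−€328 million) × 0.44488 ≈ −€146 million.
The government should cut government spending by €146 million.

−€146 million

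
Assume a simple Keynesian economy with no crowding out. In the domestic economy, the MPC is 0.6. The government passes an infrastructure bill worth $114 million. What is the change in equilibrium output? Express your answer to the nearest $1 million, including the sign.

+$285 million

Government-spending multiplier = 1/(1 − MPC) = 1/(1 − 0.6) = 1/0.4 = 2.5.
ΔY = k × ΔG = (+$114 million) / 0.4 = +$285 million.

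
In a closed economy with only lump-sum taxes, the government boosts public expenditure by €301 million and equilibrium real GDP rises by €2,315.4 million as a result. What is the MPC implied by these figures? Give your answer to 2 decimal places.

Implied spending multiplier k = ΔY/ΔG = 2,315.4/301 ≈ 7.6924.
Since k = 1/(1 − MPC), MPC = 1 − 1/k = 1 − ΔG/ΔY = 1 − 301/2,315.4 ≈ 0.87.

0.87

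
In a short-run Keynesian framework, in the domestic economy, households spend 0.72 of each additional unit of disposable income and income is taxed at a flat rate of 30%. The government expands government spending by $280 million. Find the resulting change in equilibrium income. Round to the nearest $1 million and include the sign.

+$565 million

Government-spending multiplier = 1/(1 − c(1−t)) = 1/(1 − 0.72×0.7) = 1/0.496 ≈ 2.016.
ΔY = k × ΔG = (+$280 million) / 0.496 ≈ +$565 million.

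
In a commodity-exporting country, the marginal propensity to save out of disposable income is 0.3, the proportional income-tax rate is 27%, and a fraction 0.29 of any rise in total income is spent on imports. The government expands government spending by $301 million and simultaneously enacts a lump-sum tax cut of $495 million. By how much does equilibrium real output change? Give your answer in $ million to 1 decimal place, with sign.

MPC = 1 − MPS = 1 − 0.3 = 0.7.
Expenditure multiplier = 1/(1 − c(1−t) + m) = 1/(1 − 0.7×0.73 + 0.29) = 1/0.779 ≈ 1.284.
ΔG contributes k·ΔG = (+$301 million) / 0.779 ≈ +$386.4 million.
ΔT of −$495 million changes first-round spending by −c·ΔT = +$346.5 million, contributing k·(−c·ΔT) = (+$346.5 million) / 0.779 ≈ +$444.8 million.
Net ΔY = k(ΔG − c·ΔT) = (+$647.5 million) / 0.779 ≈ +$831.2 million.

+$831.2 million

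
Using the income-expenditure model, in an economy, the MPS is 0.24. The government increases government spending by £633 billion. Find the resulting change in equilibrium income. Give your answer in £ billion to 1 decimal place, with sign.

MPC = 1 − MPS = 1 − 0.24 = 0.76.
Government-spending multiplier = 1/(1 − MPC) = 1/(1 − 0.76) = 1/0.24 ≈ 4.167.
ΔY = k × ΔG = (+£633 billion) / 0.24 = +£2,637.5 billion.

+£2,637.5 billion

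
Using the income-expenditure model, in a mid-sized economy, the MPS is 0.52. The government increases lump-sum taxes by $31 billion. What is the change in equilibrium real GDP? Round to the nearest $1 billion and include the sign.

MPC = 1 − MPS = 1 − 0.52 = 0.48.
A lump-sum tax change of +$31 billion shifts disposable income by −$31 billion; first-round consumption changes by −c × ΔT = −0.48 × (+$31 billion) = −$14.88 billion.
Expenditure multiplier = 1/(1 − MPC) = 1/(1 − 0.48) = 1/0.52 ≈ 1.923.
The tax multiplier is −c × k ≈ −0.923, so ΔY = k × (−c·ΔT) = (−$14.88 billion) / 0.52 ≈ −$29 billion.

−$29 billion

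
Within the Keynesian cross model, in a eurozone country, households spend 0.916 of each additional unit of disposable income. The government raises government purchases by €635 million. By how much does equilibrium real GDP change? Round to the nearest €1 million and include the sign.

Government-spending multiplier = 1/(1 − MPC) = 1/(1 − 0.916) = 1/0.084 ≈ 11.905.
ΔY = k × ΔG = (+€635 million) / 0.084 ≈ +€7,560 million.

+€7,560 million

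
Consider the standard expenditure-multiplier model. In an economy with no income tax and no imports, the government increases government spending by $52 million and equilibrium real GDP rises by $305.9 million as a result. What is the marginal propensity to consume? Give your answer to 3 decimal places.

Implied spending multiplier k = ΔY/ΔG = 305.9/52 ≈ 5.8827.
Since k = 1/(1 − MPC), MPC = 1 − 1/k = 1 − ΔG/ΔY = 1 − 52/305.9 ≈ 0.830.

0.830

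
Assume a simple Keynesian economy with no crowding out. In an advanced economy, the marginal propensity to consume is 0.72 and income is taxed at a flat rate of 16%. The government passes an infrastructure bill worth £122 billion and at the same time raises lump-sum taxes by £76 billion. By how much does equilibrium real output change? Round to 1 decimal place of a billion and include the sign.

Expenditure multiplier = 1/(1 − c(1−t)) = 1/(1 − 0.72×0.84) = 1/0.3952 ≈ 2.53.
ΔG contributes k·ΔG = (+£122 billion) / 0.3952 ≈ +£308.7 billion.
ΔT of +£76 billion changes first-round spending by −c·ΔT = −£54.72 billion, contributing k·(−c·ΔT) = (−£54.72 billion) / 0.3952 ≈ −£138.5 billion.
Net ΔY = k(ΔG − c·ΔT) = (+£67.28 billion) / 0.3952 ≈ +£170.2 billion.

+£170.2 billion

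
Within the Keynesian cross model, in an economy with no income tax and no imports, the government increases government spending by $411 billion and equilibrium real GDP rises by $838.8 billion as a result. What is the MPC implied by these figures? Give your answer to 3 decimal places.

Implied spending multiplier k = ΔY/ΔG = 838.8/411 ≈ 2.0409.
Since k = 1/(1 − MPC), MPC = 1 − 1/k = 1 − ΔG/ΔY = 1 − 411/838.8 ≈ 0.510.

0.510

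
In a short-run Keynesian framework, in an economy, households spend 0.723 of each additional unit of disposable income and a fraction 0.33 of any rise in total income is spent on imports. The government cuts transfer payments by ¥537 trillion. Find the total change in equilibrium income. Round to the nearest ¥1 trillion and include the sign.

−¥640 trillion

The transfer change shifts disposable income by −¥537 trillion, so first-round consumption changes by c·ΔTR = 0.723 × (−¥537 trillion) = −¥388.251 trillion.
Expenditure multiplier = 1/(1 − c + m) = 1/(1 − 0.723 + 0.33) = 1/0.607 ≈ 1.647.
The transfer multiplier is c × k ≈ 1.191, so ΔY = k × (c·ΔTR) = (−¥388.251 trillion) / 0.607 ≈ −¥640 trillion.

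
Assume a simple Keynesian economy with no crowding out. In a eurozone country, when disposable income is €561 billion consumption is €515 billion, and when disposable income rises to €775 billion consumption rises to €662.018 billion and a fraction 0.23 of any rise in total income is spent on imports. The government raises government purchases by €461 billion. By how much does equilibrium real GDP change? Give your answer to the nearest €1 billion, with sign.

MPC = ΔC/ΔYd = (662.018 − 515)/(775 − 561) = 147.018/214 = 0.687.
Spending multiplier = 1/(1 − c + m) = 1/(1 − 0.687 + 0.23) = 1/0.543 ≈ 1.842.
ΔY = k × ΔG = (+€461 billion) / 0.543 ≈ +€849 billion.

+€849 billion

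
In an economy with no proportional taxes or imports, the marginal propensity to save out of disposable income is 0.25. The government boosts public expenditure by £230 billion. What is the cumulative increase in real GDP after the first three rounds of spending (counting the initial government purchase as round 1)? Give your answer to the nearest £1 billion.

MPC = 1 − MPS = 1 − 0.25 = 0.75.
Round 1 adds ΔG = £230 billion; each later round is MPC = 0.75 times the previous.
After 3 rounds: 230 + 172.5 + 129.375 = ΔG·(1 − c^3)/(1 − c) = 230 × (1 − 0.421875)/0.25 ≈ £532 billion.

£532 billion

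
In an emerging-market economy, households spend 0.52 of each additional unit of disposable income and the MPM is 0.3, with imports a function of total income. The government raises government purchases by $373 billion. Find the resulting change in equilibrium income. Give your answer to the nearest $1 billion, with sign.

Expenditure multiplier = 1/(1 − c + m) = 1/(1 − 0.52 + 0.3) = 1/0.78 ≈ 1.282.
ΔY = k × ΔG = (+$373 billion) / 0.78 ≈ +$478 billion.

+$478 billion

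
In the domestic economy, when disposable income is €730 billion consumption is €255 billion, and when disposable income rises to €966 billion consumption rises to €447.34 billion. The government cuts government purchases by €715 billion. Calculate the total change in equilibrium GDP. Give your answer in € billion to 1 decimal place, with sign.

MPC = ΔC/ΔYd = (447.34 − 255)/(966 − 730) = 192.34/236 = 0.815.
Government-spending multiplier = 1/(1 − MPC) = 1/(1 − 0.815) = 1/0.185 ≈ 5.405.
ΔY = k × ΔG = (−€715 billion) / 0.185 ≈ −€3,864.9 billion.

−€3,864.9 billion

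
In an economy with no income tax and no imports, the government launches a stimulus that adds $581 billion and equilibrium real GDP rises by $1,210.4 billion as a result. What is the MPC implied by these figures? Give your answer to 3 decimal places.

0.520

Implied spending multiplier k = ΔY/ΔG = 1,210.4/581 ≈ 2.0833.
Since k = 1/(1 − MPC), MPC = 1 − 1/k = 1 − ΔG/ΔY = 1 − 581/1,210.4 ≈ 0.520.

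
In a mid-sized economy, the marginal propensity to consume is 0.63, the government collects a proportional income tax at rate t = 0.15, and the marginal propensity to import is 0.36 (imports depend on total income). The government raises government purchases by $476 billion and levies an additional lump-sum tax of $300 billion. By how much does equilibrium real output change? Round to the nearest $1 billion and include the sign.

+$348 billion

Expenditure multiplier = 1/(1 − c(1−t) + m) = 1/(1 − 0.63×0.85 + 0.36) = 1/0.8245 ≈ 1.213.
ΔG contributes k·ΔG = (+$476 billion) / 0.8245 ≈ +$577.3 billion.
ΔT of +$300 billion changes first-round spending by −c·ΔT = −$189 billion, contributing k·(−c·ΔT) = (−$189 billion) / 0.8245 ≈ −$229.2 billion.
Net ΔY = k(ΔG − c·ΔT) = (+$287 billion) / 0.8245 ≈ +$348 billion.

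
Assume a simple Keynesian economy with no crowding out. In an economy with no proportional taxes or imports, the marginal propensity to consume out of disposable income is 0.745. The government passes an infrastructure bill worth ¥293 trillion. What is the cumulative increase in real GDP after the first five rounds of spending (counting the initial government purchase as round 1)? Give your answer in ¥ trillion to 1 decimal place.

¥885.3 trillion

Round 1 adds ΔG = ¥293 trillion; each later round is MPC = 0.745 times the previous.
After 5 rounds: 293 + 218.285 + 162.622325 + 121.153632125 + 90.259455933125 = ΔG·(1 − c^5)/(1 − c) = 293 × (1 − 0.229499299215625)/0.255 ≈ ¥885.3 trillion.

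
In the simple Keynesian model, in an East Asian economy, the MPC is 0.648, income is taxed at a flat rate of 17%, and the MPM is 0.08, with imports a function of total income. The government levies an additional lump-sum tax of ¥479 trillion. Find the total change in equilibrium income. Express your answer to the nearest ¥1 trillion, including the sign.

A lump-sum tax change of +¥479 trillion shifts disposable income by −¥479 trillion; first-round consumption changes by −c × ΔT = −0.648 × (+¥479 trillion) = −¥310.392 trillion.
Expenditure multiplier = 1/(1 − c(1−t) + m) = 1/(1 − 0.648×0.83 + 0.08) = 1/0.54216 ≈ 1.844.
The tax multiplier is −c × k ≈ −1.195, so ΔY = k × (−c·ΔT) = (−¥310.392 trillion) / 0.54216 ≈ −¥573 trillion.

−¥573 trillion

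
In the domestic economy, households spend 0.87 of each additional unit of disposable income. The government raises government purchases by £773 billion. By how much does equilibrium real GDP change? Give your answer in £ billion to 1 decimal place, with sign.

+£5,946.2 billion

Expenditure multiplier = 1/(1 − MPC) = 1/(1 − 0.87) = 1/0.13 ≈ 7.692.
ΔY = k × ΔG = (+£773 billion) / 0.13 ≈ +£5,946.2 billion.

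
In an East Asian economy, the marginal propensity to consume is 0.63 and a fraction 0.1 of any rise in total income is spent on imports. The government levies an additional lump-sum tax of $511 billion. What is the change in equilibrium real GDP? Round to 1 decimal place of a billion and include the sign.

A lump-sum tax change of +$511 billion shifts disposable income by −$511 billion; first-round consumption changes by −c × ΔT = −0.63 × (+$511 billion) = −$321.93 billion.
Expenditure multiplier = 1/(1 − c + m) = 1/(1 − 0.63 + 0.1) = 1/0.47 ≈ 2.128.
The tax multiplier is −c × k ≈ −1.34, so ΔY = k × (−c·ΔT) = (−$321.93 billion) / 0.47 ≈ −$685 billion.

−$685.0 billion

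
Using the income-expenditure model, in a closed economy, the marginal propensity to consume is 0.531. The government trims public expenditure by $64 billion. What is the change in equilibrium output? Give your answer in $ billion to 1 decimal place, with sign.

−$136.5 billion

Government-spending multiplier = 1/(1 − MPC) = 1/(1 − 0.531) = 1/0.469 ≈ 2.132.
ΔY = k × ΔG = (−$64 billion) / 0.469 ≈ −$136.5 billion.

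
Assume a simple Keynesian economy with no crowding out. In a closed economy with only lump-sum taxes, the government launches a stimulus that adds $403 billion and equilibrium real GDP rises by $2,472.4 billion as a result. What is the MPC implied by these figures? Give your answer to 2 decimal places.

0.84

Implied spending multiplier k = ΔY/ΔG = 2,472.4/403 ≈ 6.135.
Since k = 1/(1 − MPC), MPC = 1 − 1/k = 1 − ΔG/ΔY = 1 − 403/2,472.4 ≈ 0.84.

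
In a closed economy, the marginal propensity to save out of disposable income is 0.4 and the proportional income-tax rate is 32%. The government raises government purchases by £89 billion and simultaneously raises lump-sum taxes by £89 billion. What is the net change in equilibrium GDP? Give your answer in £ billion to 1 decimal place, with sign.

MPC = 1 − MPS = 1 − 0.4 = 0.6.
Expenditure multiplier = 1/(1 − c(1−t)) = 1/(1 − 0.6×0.68) = 1/0.592 ≈ 1.689.
ΔG contributes k·ΔG = (+£89 billion) / 0.592 ≈ +£150.3 billion.
ΔT of +£89 billion changes first-round spending by −c·ΔT = −£53.4 billion, contributing k·(−c·ΔT) = (−£53.4 billion) / 0.592 ≈ −£90.2 billion.
Net ΔY = k(ΔG − c·ΔT) = (+£35.6 billion) / 0.592 ≈ +£60.1 billion.

+£60.1 billion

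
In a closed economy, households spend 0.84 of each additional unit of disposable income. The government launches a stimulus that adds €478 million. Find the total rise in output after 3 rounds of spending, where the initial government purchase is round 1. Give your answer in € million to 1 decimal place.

Round 1 adds ΔG = €478 million; each later round is MPC = 0.84 times the previous.
After 3 rounds: 478 + 401.52 + 337.2768 = ΔG·(1 − c^3)/(1 − c) = 478 × (1 − 0.592704)/0.16 ≈ €1,216.8 million.

€1,216.8 million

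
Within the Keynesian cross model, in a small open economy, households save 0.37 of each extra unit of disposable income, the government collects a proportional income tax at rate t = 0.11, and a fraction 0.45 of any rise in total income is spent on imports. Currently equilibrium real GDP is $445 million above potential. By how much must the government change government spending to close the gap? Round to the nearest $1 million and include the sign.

MPC = 1 − MPS = 1 − 0.37 = 0.63.
Spending multiplier = 1/(1 − c(1−t) + m) = 1/(1 − 0.63×0.89 + 0.45) = 1/0.8893 ≈ 1.124.
Need ΔY = −$445 million, so ΔG = ΔY/k = (−$445 million) × 0.8893 ≈ −$396 million.
The government should cut government spending by $396 million.

−$396 million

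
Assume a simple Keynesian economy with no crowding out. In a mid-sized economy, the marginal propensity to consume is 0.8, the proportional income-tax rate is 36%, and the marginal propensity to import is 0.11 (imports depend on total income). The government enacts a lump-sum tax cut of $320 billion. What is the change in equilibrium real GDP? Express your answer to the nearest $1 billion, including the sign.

A lump-sum tax change of −$320 billion shifts disposable income by +$320 billion; first-round consumption changes by −c × ΔT = −0.8 × (−$320 billion) = +$256 billion.
Expenditure multiplier = 1/(1 − c(1−t) + m) = 1/(1 − 0.8×0.64 + 0.11) = 1/0.598 ≈ 1.672.
The tax multiplier is −c × k ≈ −1.338, so ΔY = k × (−c·ΔT) = (+$256 billion) / 0.598 ≈ +$428 billion.

+$428 billion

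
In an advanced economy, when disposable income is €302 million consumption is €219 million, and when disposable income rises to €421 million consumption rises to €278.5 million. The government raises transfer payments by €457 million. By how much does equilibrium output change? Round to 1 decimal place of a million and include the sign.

+€457.0 million

MPC = ΔC/ΔYd = (278.5 − 219)/(421 − 302) = 59.5/119 = 0.5.
The transfer change shifts disposable income by +€457 million, so first-round consumption changes by c·ΔTR = 0.5 × (+€457 million) = +€228.5 million.
Expenditure multiplier = 1/(1 − MPC) = 1/(1 − 0.5) = 1/0.5 = 2.
The transfer multiplier is c × k = 1, so ΔY = k × (c·ΔTR) = (+€228.5 million) / 0.5 = +€457 million.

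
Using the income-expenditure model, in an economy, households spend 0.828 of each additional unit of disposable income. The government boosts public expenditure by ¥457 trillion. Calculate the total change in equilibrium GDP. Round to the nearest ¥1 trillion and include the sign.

+¥2,657 trillion

Expenditure multiplier = 1/(1 − MPC) = 1/(1 − 0.828) = 1/0.172 ≈ 5.814.
ΔY = k × ΔG = (+¥457 trillion) / 0.172 ≈ +¥2,657 trillion.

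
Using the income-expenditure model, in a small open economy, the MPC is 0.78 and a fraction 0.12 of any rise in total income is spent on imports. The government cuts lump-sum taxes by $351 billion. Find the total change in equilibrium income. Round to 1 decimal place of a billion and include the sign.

+$805.2 billion

A lump-sum tax change of −$351 billion shifts disposable income by +$351 billion; first-round consumption changes by −c × ΔT = −0.78 × (−$351 billion) = +$273.78 billion.
Expenditure multiplier = 1/(1 − c + m) = 1/(1 − 0.78 + 0.12) = 1/0.34 ≈ 2.941.
The tax multiplier is −c × k ≈ −2.294, so ΔY = k × (−c·ΔT) = (+$273.78 billion) / 0.34 ≈ +$805.2 billion.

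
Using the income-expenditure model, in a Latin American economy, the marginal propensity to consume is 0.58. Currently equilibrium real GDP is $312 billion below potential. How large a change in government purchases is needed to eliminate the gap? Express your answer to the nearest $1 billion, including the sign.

+$131 billion

Spending multiplier = 1/(1 − MPC) = 1/(1 − 0.58) = 1/0.42 ≈ 2.381.
Need ΔY = +$312 billion, so ΔG = ΔY/k = (+$312 billion) × 0.42 ≈ +$131 billion.
The government should increase government purchases by $131 billion.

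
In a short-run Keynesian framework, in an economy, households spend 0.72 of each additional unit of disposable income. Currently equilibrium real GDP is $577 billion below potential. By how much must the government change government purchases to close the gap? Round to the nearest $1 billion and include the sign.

+$162 billion

Spending multiplier = 1/(1 − MPC) = 1/(1 − 0.72) = 1/0.28 ≈ 3.571.
Need ΔY = +$577 billion, so ΔG = ΔY/k = (+$577 billion) × 0.28 ≈ +$162 billion.
The government should increase government purchases by $162 billion.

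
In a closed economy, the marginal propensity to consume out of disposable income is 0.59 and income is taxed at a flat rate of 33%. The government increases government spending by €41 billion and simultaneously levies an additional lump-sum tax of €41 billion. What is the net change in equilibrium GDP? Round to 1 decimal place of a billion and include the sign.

+€27.8 billion

Expenditure multiplier = 1/(1 − c(1−t)) = 1/(1 − 0.59×0.67) = 1/0.6047 ≈ 1.654.
ΔG contributes k·ΔG = (+€41 billion) / 0.6047 ≈ +€67.8 billion.
ΔT of +€41 billion changes first-round spending by −c·ΔT = −€24.19 billion, contributing k·(−c·ΔT) = (−€24.19 billion) / 0.6047 ≈ −€40 billion.
Net ΔY = k(ΔG − c·ΔT) = (+€16.81 billion) / 0.6047 ≈ +€27.8 billion.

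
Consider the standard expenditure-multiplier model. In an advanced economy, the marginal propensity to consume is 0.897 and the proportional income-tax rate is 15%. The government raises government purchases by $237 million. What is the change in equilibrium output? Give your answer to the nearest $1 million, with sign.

+$998 million

Government-spending multiplier = 1/(1 − c(1−t)) = 1/(1 − 0.897×0.85) = 1/0.23755 ≈ 4.21.
ΔY = k × ΔG = (+$237 million) / 0.23755 ≈ +$998 million.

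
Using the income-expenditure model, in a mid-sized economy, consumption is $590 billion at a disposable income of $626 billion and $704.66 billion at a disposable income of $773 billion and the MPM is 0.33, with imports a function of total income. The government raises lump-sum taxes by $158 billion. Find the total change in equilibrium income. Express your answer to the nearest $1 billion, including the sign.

−$224 billion

MPC = ΔC/ΔYd = (704.66 − 590)/(773 − 626) = 114.66/147 = 0.78.
A lump-sum tax change of +$158 billion shifts disposable income by −$158 billion; first-round consumption changes by −c × ΔT = −0.78 × (+$158 billion) = −$123.24 billion.
Expenditure multiplier = 1/(1 − c + m) = 1/(1 − 0.78 + 0.33) = 1/0.55 ≈ 1.818.
The tax multiplier is −c × k ≈ −1.418, so ΔY = k × (−c·ΔT) = (−$123.24 billion) / 0.55 ≈ −$224 billion.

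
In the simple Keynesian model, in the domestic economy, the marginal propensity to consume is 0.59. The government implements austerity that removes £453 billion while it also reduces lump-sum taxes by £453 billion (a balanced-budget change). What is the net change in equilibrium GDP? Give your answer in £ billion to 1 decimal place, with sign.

Expenditure multiplier = 1/(1 − MPC) = 1/(1 − 0.59) = 1/0.41 ≈ 2.439.
ΔG contributes k·ΔG = (−£453 billion) / 0.41 ≈ −£1,104.9 billion.
ΔT of −£453 billion changes first-round spending by −c·ΔT = +£267.27 billion, contributing k·(−c·ΔT) = (+£267.27 billion) / 0.41 ≈ +£651.9 billion.
With ΔG = ΔT and no other leakages, the balanced-budget multiplier is 1, so ΔY = ΔG = −£453 billion.

−£453.0 billion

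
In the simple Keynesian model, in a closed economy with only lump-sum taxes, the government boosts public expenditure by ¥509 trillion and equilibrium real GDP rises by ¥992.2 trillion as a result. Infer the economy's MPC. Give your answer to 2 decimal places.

Implied spending multiplier k = ΔY/ΔG = 992.2/509 ≈ 1.9493.
Since k = 1/(1 − MPC), MPC = 1 − 1/k = 1 − ΔG/ΔY = 1 − 509/992.2 ≈ 0.49.

0.49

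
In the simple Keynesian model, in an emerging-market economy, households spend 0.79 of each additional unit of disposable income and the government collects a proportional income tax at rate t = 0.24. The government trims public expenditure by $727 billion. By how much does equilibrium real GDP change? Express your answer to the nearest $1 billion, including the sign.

Expenditure multiplier = 1/(1 − c(1−t)) = 1/(1 − 0.79×0.76) = 1/0.3996 ≈ 2.503.
ΔY = k × ΔG = (−$727 billion) / 0.3996 ≈ −$1,819 billion.

−$1,819 billion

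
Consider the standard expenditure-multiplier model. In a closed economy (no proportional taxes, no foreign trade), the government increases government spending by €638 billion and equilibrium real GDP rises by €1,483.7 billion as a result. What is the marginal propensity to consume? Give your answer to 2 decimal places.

Implied spending multiplier k = ΔY/ΔG = 1,483.7/638 ≈ 2.3255.
Since k = 1/(1 − MPC), MPC = 1 − 1/k = 1 − ΔG/ΔY = 1 − 638/1,483.7 ≈ 0.57.

0.57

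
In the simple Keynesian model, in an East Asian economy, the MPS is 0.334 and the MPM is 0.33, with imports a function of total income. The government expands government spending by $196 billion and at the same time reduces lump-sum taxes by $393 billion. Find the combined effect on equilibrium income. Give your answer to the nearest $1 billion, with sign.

MPC = 1 − MPS = 1 − 0.334 = 0.666.
Expenditure multiplier = 1/(1 − c + m) = 1/(1 − 0.666 + 0.33) = 1/0.664 ≈ 1.506.
ΔG contributes k·ΔG = (+$196 billion) / 0.664 ≈ +$295.2 billion.
ΔT of −$393 billion changes first-round spending by −c·ΔT = +$261.738 billion, contributing k·(−c·ΔT) = (+$261.738 billion) / 0.664 ≈ +$394.2 billion.
Net ΔY = k(ΔG − c·ΔT) = (+$457.738 billion) / 0.664 ≈ +$689 billion.

+$689 billion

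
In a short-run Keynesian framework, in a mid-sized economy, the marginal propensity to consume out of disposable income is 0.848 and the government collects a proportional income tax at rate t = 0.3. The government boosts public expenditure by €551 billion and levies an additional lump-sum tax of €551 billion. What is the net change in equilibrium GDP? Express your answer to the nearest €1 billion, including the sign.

+€206 billion

Expenditure multiplier = 1/(1 − c(1−t)) = 1/(1 − 0.848×0.7) = 1/0.4064 ≈ 2.461.
ΔG contributes k·ΔG = (+€551 billion) / 0.4064 ≈ +€1,355.8 billion.
ΔT of +€551 billion changes first-round spending by −c·ΔT = −€467.248 billion, contributing k·(−c·ΔT) = (−€467.248 billion) / 0.4064 ≈ −€1,149.7 billion.
Net ΔY = k(ΔG − c·ΔT) = (+€83.752 billion) / 0.4064 ≈ +€206 billion.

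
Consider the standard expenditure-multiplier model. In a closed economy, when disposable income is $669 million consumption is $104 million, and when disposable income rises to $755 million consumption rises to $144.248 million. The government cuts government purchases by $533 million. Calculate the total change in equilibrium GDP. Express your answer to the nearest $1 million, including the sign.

MPC = ΔC/ΔYd = (144.248 − 104)/(755 − 669) = 40.248/86 = 0.468.
Spending multiplier = 1/(1 − MPC) = 1/(1 − 0.468) = 1/0.532 ≈ 1.88.
ΔY = k × ΔG = (−$533 million) / 0.532 ≈ −$1,002 million.

−$1,002 million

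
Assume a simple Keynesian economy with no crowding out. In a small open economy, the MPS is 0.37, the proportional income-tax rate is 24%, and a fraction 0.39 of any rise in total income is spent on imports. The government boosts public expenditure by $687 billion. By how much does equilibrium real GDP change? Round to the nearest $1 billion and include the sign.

MPC = 1 − MPS = 1 − 0.37 = 0.63.
Expenditure multiplier = 1/(1 − c(1−t) + m) = 1/(1 − 0.63×0.76 + 0.39) = 1/0.9112 ≈ 1.097.
ΔY = k × ΔG = (+$687 billion) / 0.9112 ≈ +$754 billion.

+$754 billion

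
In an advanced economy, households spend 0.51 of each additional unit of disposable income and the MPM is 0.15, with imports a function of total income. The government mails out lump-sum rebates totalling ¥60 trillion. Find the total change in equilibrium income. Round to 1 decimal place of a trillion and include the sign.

A lump-sum tax change of −¥60 trillion shifts disposable income by +¥60 trillion; first-round consumption changes by −c × ΔT = −0.51 × (−¥60 trillion) = +¥30.6 trillion.
Expenditure multiplier = 1/(1 − c + m) = 1/(1 − 0.51 + 0.15) = 1/0.64 ≈ 1.563.
The tax multiplier is −c × k ≈ −0.797, so ΔY = k × (−c·ΔT) = (+¥30.6 trillion) / 0.64 ≈ +¥47.8 trillion.

+¥47.8 trillion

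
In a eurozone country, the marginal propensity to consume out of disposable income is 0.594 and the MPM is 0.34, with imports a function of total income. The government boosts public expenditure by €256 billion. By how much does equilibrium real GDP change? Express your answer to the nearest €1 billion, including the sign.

+€343 billion

Expenditure multiplier = 1/(1 − c + m) = 1/(1 − 0.594 + 0.34) = 1/0.746 ≈ 1.34.
ΔY = k × ΔG = (+€256 billion) / 0.746 ≈ +€343 billion.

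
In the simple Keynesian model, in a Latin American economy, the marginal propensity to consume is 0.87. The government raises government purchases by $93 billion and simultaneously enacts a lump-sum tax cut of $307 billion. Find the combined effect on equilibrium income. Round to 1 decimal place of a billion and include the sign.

Expenditure multiplier = 1/(1 − MPC) = 1/(1 − 0.87) = 1/0.13 ≈ 7.692.
ΔG contributes k·ΔG = (+$93 billion) / 0.13 ≈ +$715.4 billion.
ΔT of −$307 billion changes first-round spending by −c·ΔT = +$267.09 billion, contributing k·(−c·ΔT) = (+$267.09 billion) / 0.13 ≈ +$2,054.5 billion.
Net ΔY = k(ΔG − c·ΔT) = (+$360.09 billion) / 0.13 ≈ +$2,769.9 billion.

+$2,769.9 billion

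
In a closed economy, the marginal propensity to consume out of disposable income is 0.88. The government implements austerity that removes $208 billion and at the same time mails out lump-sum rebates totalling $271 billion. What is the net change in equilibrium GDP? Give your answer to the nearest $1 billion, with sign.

Expenditure multiplier = 1/(1 − MPC) = 1/(1 − 0.88) = 1/0.12 ≈ 8.333.
ΔG contributes k·ΔG = (−$208 billion) / 0.12 ≈ −$1,733.3 billion.
ΔT of −$271 billion changes first-round spending by −c·ΔT = +$238.48 billion, contributing k·(−c·ΔT) = (+$238.48 billion) / 0.12 ≈ +$1,987.3 billion.
Net ΔY = k(ΔG − c·ΔT) = (+$30.48 billion) / 0.12 = +$254 billion.

+$254 billion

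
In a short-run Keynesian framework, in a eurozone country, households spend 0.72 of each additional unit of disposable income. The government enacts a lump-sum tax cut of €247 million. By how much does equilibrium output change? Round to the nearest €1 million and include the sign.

+€635 million

A lump-sum tax change of −€247 million shifts disposable income by +€247 million; first-round consumption changes by −c × ΔT = −0.72 × (−€247 million) = +€177.84 million.
Expenditure multiplier = 1/(1 − MPC) = 1/(1 − 0.72) = 1/0.28 ≈ 3.571.
The tax multiplier is −c × k ≈ −2.571, so ΔY = k × (−c·ΔT) = (+€177.84 million) / 0.28 ≈ +€635 million.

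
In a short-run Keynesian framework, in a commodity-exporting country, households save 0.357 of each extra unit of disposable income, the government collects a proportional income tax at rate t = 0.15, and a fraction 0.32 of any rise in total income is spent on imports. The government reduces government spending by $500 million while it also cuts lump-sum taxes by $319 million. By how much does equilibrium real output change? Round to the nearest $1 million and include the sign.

−$381 million

MPC = 1 − MPS = 1 − 0.357 = 0.643.
Expenditure multiplier = 1/(1 − c(1−t) + m) = 1/(1 − 0.643×0.85 + 0.32) = 1/0.77345 ≈ 1.293.
ΔG contributes k·ΔG = (−$500 million) / 0.77345 ≈ −$646.5 million.
ΔT of −$319 million changes first-round spending by −c·ΔT = +$205.117 million, contributing k·(−c·ΔT) = (+$205.117 million) / 0.77345 ≈ +$265.2 million.
Net ΔY = k(ΔG − c·ΔT) = (−$294.883 million) / 0.77345 ≈ −$381 million.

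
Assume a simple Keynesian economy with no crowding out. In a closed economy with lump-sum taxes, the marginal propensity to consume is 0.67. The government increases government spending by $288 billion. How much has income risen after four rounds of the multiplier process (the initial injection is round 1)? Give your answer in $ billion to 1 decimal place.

$696.9 billion

Round 1 adds ΔG = $288 billion; each later round is MPC = 0.67 times the previous.
After 4 rounds: 288 + 192.96 + 129.2832 + 86.619744 = ΔG·(1 − c^4)/(1 − c) = 288 × (1 − 0.20151121)/0.33 ≈ $696.9 billion.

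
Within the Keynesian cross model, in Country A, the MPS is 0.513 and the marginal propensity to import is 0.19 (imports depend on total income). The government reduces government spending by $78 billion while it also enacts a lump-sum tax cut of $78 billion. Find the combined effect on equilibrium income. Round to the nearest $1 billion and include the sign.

−$57 billion

MPC = 1 − MPS = 1 − 0.513 = 0.487.
Expenditure multiplier = 1/(1 − c + m) = 1/(1 − 0.487 + 0.19) = 1/0.703 ≈ 1.422.
ΔG contributes k·ΔG = (−$78 billion) / 0.703 ≈ −$111 billion.
ΔT of −$78 billion changes first-round spending by −c·ΔT = +$37.986 billion, contributing k·(−c·ΔT) = (+$37.986 billion) / 0.703 ≈ +$54 billion.
Net ΔY = k(ΔG − c·ΔT) = (−$40.014 billion) / 0.703 ≈ −$57 billion.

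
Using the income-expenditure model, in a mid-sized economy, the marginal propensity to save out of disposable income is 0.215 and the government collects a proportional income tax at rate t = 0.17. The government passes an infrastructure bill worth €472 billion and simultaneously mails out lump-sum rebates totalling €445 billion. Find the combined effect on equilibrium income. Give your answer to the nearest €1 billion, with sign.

+€2,357 billion

MPC = 1 − MPS = 1 − 0.215 = 0.785.
Expenditure multiplier = 1/(1 − c(1−t)) = 1/(1 − 0.785×0.83) = 1/0.34845 ≈ 2.87.
ΔG contributes k·ΔG = (+€472 billion) / 0.34845 ≈ +€1,354.6 billion.
ΔT of −€445 billion changes first-round spending by −c·ΔT = +€349.325 billion, contributing k·(−c·ΔT) = (+€349.325 billion) / 0.34845 ≈ +€1,002.5 billion.
Net ΔY = k(ΔG − c·ΔT) = (+€821.325 billion) / 0.34845 ≈ +€2,357 billion.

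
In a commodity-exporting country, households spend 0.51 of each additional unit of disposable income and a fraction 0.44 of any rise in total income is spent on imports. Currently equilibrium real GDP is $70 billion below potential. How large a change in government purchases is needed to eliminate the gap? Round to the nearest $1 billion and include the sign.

Spending multiplier = 1/(1 − c + m) = 1/(1 − 0.51 + 0.44) = 1/0.93 ≈ 1.075.
Need ΔY = +$70 billion, so ΔG = ΔY/k = (+$70 billion) × 0.93 ≈ +$65 billion.
The government should increase government purchases by $65 billion.

+$65 billion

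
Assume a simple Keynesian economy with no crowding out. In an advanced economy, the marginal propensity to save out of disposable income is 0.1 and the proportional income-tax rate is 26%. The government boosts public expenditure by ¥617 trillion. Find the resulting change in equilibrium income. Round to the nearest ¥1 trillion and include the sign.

+¥1,847 trillion

MPC = 1 − MPS = 1 − 0.1 = 0.9.
Spending multiplier = 1/(1 − c(1−t)) = 1/(1 − 0.9×0.74) = 1/0.334 ≈ 2.994.
ΔY = k × ΔG = (+¥617 trillion) / 0.334 ≈ +¥1,847 trillion.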